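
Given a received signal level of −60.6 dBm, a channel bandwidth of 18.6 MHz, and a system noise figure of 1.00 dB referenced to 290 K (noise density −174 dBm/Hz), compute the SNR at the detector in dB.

39.7 dB

Noise floor: N = −174 + 10 log₁₀(B) + NF
10 log₁₀(1.86×10⁷) = 72.7 dB
N = −174 + 72.7 + 1.00 = −100.30 dBm
SNR = P_sig − N = −60.6 − (−100.30) = 39.70 dB → 39.7 dB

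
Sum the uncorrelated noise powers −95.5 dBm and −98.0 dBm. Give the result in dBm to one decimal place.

Convert to linear, add, convert back:
P₁ = 2.82×10⁻¹³ W, P₂ = 1.58×10⁻¹³ W
P_tot = 4.40×10⁻¹³ W → 10 log₁₀(P_tot / 10⁻³) = −93.6 dBm

−93.6 dBm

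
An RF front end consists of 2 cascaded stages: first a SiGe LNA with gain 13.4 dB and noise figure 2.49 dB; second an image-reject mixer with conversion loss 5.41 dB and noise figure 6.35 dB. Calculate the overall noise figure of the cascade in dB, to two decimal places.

Convert to linear (a loss of L dB is a gain of −L dB): F_i = 10^(NF_i/10), G_i = 10^(G_i,dB/10)
  Stage 1: F_1 = 10^(2.49/10) = 1.774, G_1 = 10^(13.4/10) = 21.88
  Stage 2: F_2 = 10^(6.35/10) = 4.315, G_2 = 10^(−5.41/10) = 0.2877
Friis cascade:
  F = 1.774 + (4.315 − 1)/21.88 = 1.926
NF = 10 log₁₀(1.926) = 2.85 dB

2.85 dB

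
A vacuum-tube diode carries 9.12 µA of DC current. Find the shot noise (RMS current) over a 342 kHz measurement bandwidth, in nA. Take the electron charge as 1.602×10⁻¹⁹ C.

I_n = √(2qI·B)
2qI·B = 2 × 1.602×10⁻¹⁹ × 9.12×10⁻⁶ × 3.42×10⁵ = 9.99×10⁻¹⁹ A²
I_n = √(9.99×10⁻¹⁹) = 1.00×10⁻⁹ A = 1.00 nA

1.00 nA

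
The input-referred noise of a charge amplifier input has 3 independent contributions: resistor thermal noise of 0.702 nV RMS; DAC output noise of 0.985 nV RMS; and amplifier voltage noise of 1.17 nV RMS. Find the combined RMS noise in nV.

1.68 nV

Uncorrelated sources add in power (mean-square): V_tot = √(ΣV_i²)
V_tot = √[(7.02×10⁻¹⁰)² + (9.85×10⁻¹⁰)² + (1.17×10⁻⁹)²] = 1.68×10⁻⁹ V = 1.68 nV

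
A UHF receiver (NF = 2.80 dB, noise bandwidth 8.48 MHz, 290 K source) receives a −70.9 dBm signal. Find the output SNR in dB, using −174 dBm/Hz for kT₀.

Noise floor: N = −174 + 10 log₁₀(B) + NF
10 log₁₀(8.48×10⁶) = 69.28 dB
N = −174 + 69.28 + 2.80 = −101.92 dBm
SNR = P_sig − N = −70.9 − (−101.92) = 31.02 dB → 31.0 dB

31.0 dB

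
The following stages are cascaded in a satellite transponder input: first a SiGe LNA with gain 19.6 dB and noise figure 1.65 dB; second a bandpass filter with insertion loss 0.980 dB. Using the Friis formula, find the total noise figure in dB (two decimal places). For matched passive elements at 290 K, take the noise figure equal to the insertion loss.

1.66 dB

Convert to linear (a loss of L dB is a gain of −L dB): F_i = 10^(NF_i/10), G_i = 10^(G_i,dB/10)
  Stage 1: F_1 = 10^(1.65/10) = 1.462, G_1 = 10^(19.6/10) = 91.20
  Stage 2: F_2 = 10^(0.980/10) = 1.253, G_2 = 10^(−0.980/10) = 0.7980
Friis cascade:
  F = 1.462 + (1.253 − 1)/91.20 = 1.465
NF = 10 log₁₀(1.465) = 1.66 dB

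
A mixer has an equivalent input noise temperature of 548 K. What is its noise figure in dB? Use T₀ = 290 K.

4.61 dB

F = 1 + T_e/T₀ = 1 + 548/290 = 2.88966
NF = 10 log₁₀(2.88966) = 4.61 dB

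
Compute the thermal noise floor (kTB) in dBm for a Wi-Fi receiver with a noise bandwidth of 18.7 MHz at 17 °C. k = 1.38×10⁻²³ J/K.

−101.3 dBm

T = 17 °C + 273.15 = 290.15 K
P_n = kTB = 1.38×10⁻²³ × 290.15 × 1.87×10⁷ = 7.49×10⁻¹⁴ W
In dBm: 10 log₁₀(7.49×10⁻¹⁴ / 10⁻³) = −101.3 dBm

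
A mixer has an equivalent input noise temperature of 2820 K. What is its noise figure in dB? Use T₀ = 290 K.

F = 1 + T_e/T₀ = 1 + 2820/290 = 10.7241
NF = 10 log₁₀(10.7241) = 10.30 dB

10.30 dB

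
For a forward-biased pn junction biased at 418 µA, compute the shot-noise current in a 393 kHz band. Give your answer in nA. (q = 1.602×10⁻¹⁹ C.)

7.25 nA

I_n = √(2qI·B)
2qI·B = 2 × 1.602×10⁻¹⁹ × 4.18×10⁻⁴ × 3.93×10⁵ = 5.26×10⁻¹⁷ A²
I_n = √(5.26×10⁻¹⁷) = 7.25×10⁻⁹ A = 7.25 nA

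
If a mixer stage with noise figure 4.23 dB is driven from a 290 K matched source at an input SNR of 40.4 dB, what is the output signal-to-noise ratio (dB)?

36.17 dB

By definition F = SNR_in/SNR_out, so in dB: SNR_out = SNR_in − NF
SNR_out = 40.4 − 4.23 = 36.17 dB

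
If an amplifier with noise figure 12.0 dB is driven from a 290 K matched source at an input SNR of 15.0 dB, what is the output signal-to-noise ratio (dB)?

3.0 dB

By definition F = SNR_in/SNR_out, so in dB: SNR_out = SNR_in − NF
SNR_out = 15.0 − 12.0 = 3.0 dB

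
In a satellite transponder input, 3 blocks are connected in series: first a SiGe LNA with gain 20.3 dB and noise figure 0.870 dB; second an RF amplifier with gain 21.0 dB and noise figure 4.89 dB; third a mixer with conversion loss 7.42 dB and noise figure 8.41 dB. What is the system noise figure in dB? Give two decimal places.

0.94 dB

Convert to linear (a loss of L dB is a gain of −L dB): F_i = 10^(NF_i/10), G_i = 10^(G_i,dB/10)
  Stage 1: F_1 = 10^(0.870/10) = 1.222, G_1 = 10^(20.3/10) = 107.2
  Stage 2: F_2 = 10^(4.89/10) = 3.083, G_2 = 10^(21.0/10) = 125.9
  Stage 3: F_3 = 10^(8.41/10) = 6.934, G_3 = 10^(−7.42/10) = 0.1811
Friis cascade:
  F = 1.222 + (3.083 − 1)/107.2 + (6.934 − 1)/1.349×10⁴ = 1.242
NF = 10 log₁₀(1.242) = 0.94 dB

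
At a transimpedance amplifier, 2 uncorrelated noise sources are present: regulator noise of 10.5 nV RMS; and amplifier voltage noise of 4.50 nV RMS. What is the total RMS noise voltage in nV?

11.4 nV

Uncorrelated sources add in power (mean-square): V_tot = √(ΣV_i²)
V_tot = √[(1.05×10⁻⁸)² + (4.50×10⁻⁹)²] = 1.14×10⁻⁸ V = 11.4 nV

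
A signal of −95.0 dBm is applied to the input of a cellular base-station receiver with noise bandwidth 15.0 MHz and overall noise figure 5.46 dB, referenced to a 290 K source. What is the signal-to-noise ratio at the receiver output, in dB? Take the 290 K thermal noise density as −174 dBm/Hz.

Noise floor: N = −174 + 10 log₁₀(B) + NF
10 log₁₀(1.50×10⁷) = 71.76 dB
N = −174 + 71.76 + 5.46 = −96.78 dBm
SNR = P_sig − N = −95.0 − (−96.78) = 1.78 dB → 1.8 dB

1.8 dB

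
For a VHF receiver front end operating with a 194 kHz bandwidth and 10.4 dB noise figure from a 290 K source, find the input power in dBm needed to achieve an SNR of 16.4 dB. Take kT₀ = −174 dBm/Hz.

Sensitivity = −174 + 10 log₁₀(B) + NF + SNR_min
= −174 + 52.88 + 10.4 + 16.4
= −94.32 dBm → −94.3 dBm

−94.3 dBm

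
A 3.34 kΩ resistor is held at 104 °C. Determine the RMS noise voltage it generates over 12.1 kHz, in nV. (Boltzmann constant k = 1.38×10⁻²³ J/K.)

T = 104 °C + 273.15 = 377.15 K
V_n = √(4kTRB)
4kTRB = 4 × 1.38×10⁻²³ × 377.15 × 3.34×10³ × 1.21×10⁴ = 8.41×10⁻¹³ V²
V_n = √(8.41×10⁻¹³) = 9.17×10⁻⁷ V = 917 nV

917 nV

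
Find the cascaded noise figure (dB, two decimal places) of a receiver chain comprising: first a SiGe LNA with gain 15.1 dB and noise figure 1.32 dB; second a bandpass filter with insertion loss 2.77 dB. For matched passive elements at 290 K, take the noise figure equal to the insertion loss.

Convert to linear (a loss of L dB is a gain of −L dB): F_i = 10^(NF_i/10), G_i = 10^(G_i,dB/10)
  Stage 1: F_1 = 10^(1.32/10) = 1.355, G_1 = 10^(15.1/10) = 32.36
  Stage 2: F_2 = 10^(2.77/10) = 1.892, G_2 = 10^(−2.77/10) = 0.5284
Friis cascade:
  F = 1.355 + (1.892 − 1)/32.36 = 1.383
NF = 10 log₁₀(1.383) = 1.41 dB

1.41 dB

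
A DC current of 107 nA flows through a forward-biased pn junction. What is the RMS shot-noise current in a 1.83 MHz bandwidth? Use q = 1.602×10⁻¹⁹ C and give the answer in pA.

250 pA

I_n = √(2qI·B)
2qI·B = 2 × 1.602×10⁻¹⁹ × 1.07×10⁻⁷ × 1.83×10⁶ = 6.27×10⁻²⁰ A²
I_n = √(6.27×10⁻²⁰) = 2.50×10⁻¹⁰ A = 250 pA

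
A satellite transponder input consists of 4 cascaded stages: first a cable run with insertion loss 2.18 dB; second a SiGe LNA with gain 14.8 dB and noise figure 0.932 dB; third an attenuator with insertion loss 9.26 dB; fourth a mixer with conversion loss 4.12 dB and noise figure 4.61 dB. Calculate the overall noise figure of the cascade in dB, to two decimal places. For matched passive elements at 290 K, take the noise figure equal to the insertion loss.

5.22 dB

Convert to linear (a loss of L dB is a gain of −L dB): F_i = 10^(NF_i/10), G_i = 10^(G_i,dB/10)
  Stage 1: F_1 = 10^(2.18/10) = 1.652, G_1 = 10^(−2.18/10) = 0.6053
  Stage 2: F_2 = 10^(0.932/10) = 1.239, G_2 = 10^(14.8/10) = 30.20
  Stage 3: F_3 = 10^(9.26/10) = 8.433, G_3 = 10^(−9.26/10) = 0.1186
  Stage 4: F_4 = 10^(4.61/10) = 2.891, G_4 = 10^(−4.12/10) = 0.3873
Friis cascade:
  F = 1.652 + (1.239 − 1)/0.6053 + (8.433 − 1)/18.28 + (2.891 − 1)/2.168 = 3.326
NF = 10 log₁₀(3.326) = 5.22 dB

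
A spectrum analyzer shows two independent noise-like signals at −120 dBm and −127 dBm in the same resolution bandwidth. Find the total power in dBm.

−119.2 dBm

Convert to linear, add, convert back:
P₁ = 1.00×10⁻¹⁵ W, P₂ = 2.00×10⁻¹⁶ W
P_tot = 1.20×10⁻¹⁵ W → 10 log₁₀(P_tot / 10⁻³) = −119.2 dBm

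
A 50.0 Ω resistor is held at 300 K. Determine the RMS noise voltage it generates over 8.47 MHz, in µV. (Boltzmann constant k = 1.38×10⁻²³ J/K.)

V_n = √(4kTRB)
4kTRB = 4 × 1.38×10⁻²³ × 300 × 5.00×10¹ × 8.47×10⁶ = 7.01×10⁻¹² V²
V_n = √(7.01×10⁻¹²) = 2.65×10⁻⁶ V = 2.65 µV

2.65 µV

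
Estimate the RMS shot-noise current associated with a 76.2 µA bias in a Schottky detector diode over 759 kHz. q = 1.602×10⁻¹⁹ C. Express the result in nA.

4.30 nA

I_n = √(2qI·B)
2qI·B = 2 × 1.602×10⁻¹⁹ × 7.62×10⁻⁵ × 7.59×10⁵ = 1.85×10⁻¹⁷ A²
I_n = √(1.85×10⁻¹⁷) = 4.30×10⁻⁹ A = 4.30 nA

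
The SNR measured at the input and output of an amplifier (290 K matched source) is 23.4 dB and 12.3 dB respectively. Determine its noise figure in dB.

NF (dB) = SNR_in(dB) − SNR_out(dB) when the source is at T₀
NF = 23.4 − 12.3 = 11.1 dB

11.1 dB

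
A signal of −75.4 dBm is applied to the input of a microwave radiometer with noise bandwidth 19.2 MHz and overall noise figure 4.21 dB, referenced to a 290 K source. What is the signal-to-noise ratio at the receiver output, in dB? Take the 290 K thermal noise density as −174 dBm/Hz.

Noise floor: N = −174 + 10 log₁₀(B) + NF
10 log₁₀(1.92×10⁷) = 72.83 dB
N = −174 + 72.83 + 4.21 = −96.96 dBm
SNR = P_sig − N = −75.4 − (−96.96) = 21.56 dB → 21.6 dB

21.6 dB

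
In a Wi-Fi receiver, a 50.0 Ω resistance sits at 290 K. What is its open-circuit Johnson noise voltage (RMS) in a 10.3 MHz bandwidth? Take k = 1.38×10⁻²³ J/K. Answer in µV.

V_n = √(4kTRB)
4kTRB = 4 × 1.38×10⁻²³ × 290 × 5.00×10¹ × 1.03×10⁷ = 8.24×10⁻¹² V²
V_n = √(8.24×10⁻¹²) = 2.87×10⁻⁶ V = 2.87 µV

2.87 µV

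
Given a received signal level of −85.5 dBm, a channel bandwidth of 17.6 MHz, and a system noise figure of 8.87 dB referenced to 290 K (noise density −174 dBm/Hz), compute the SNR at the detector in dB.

Noise floor: N = −174 + 10 log₁₀(B) + NF
10 log₁₀(1.76×10⁷) = 72.46 dB
N = −174 + 72.46 + 8.87 = −92.67 dBm
SNR = P_sig − N = −85.5 − (−92.67) = 7.17 dB → 7.2 dB

7.2 dB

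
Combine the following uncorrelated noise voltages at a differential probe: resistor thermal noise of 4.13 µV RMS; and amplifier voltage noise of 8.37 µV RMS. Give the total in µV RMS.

9.33 µV

Uncorrelated sources add in power (mean-square): V_tot = √(ΣV_i²)
V_tot = √[(4.13×10⁻⁶)² + (8.37×10⁻⁶)²] = 9.33×10⁻⁶ V = 9.33 µV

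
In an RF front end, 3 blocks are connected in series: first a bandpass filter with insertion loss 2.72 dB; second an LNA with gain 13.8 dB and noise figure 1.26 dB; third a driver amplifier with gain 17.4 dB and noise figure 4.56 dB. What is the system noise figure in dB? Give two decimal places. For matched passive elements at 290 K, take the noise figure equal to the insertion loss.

4.22 dB

Convert to linear (a loss of L dB is a gain of −L dB): F_i = 10^(NF_i/10), G_i = 10^(G_i,dB/10)
  Stage 1: F_1 = 10^(2.72/10) = 1.871, G_1 = 10^(−2.72/10) = 0.5346
  Stage 2: F_2 = 10^(1.26/10) = 1.337, G_2 = 10^(13.8/10) = 23.99
  Stage 3: F_3 = 10^(4.56/10) = 2.858, G_3 = 10^(17.4/10) = 54.95
Friis cascade:
  F = 1.871 + (1.337 − 1)/0.5346 + (2.858 − 1)/12.82 = 2.645
NF = 10 log₁₀(2.645) = 4.22 dB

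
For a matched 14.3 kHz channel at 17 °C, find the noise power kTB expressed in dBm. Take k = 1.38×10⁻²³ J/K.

−132.4 dBm

T = 17 °C + 273.15 = 290.15 K
P_n = kTB = 1.38×10⁻²³ × 290.15 × 1.43×10⁴ = 5.73×10⁻¹⁷ W
In dBm: 10 log₁₀(5.73×10⁻¹⁷ / 10⁻³) = −132.4 dBm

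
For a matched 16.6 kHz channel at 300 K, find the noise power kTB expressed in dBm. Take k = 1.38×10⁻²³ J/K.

P_n = kTB = 1.38×10⁻²³ × 300 × 1.66×10⁴ = 6.87×10⁻¹⁷ W
In dBm: 10 log₁₀(6.87×10⁻¹⁷ / 10⁻³) = −131.6 dBm

−131.6 dBm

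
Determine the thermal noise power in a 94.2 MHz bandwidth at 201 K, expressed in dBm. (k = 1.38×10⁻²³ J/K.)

P_n = kTB = 1.38×10⁻²³ × 201 × 9.42×10⁷ = 2.61×10⁻¹³ W
In dBm: 10 log₁₀(2.61×10⁻¹³ / 10⁻³) = −95.8 dBm

−95.8 dBm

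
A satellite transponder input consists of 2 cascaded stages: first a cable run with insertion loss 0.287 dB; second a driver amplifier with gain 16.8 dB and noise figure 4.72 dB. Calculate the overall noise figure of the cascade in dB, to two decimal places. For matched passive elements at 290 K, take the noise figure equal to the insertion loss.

5.01 dB

Convert to linear (a loss of L dB is a gain of −L dB): F_i = 10^(NF_i/10), G_i = 10^(G_i,dB/10)
  Stage 1: F_1 = 10^(0.287/10) = 1.068, G_1 = 10^(−0.287/10) = 0.9361
  Stage 2: F_2 = 10^(4.72/10) = 2.965, G_2 = 10^(16.8/10) = 47.86
Friis cascade:
  F = 1.068 + (2.965 − 1)/0.9361 = 3.167
NF = 10 log₁₀(3.167) = 5.01 dB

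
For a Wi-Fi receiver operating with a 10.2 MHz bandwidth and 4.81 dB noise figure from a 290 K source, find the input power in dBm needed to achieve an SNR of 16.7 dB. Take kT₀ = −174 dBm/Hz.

Sensitivity = −174 + 10 log₁₀(B) + NF + SNR_min
= −174 + 70.09 + 4.81 + 16.7
= −82.40 dBm → −82.4 dBm

−82.4 dBm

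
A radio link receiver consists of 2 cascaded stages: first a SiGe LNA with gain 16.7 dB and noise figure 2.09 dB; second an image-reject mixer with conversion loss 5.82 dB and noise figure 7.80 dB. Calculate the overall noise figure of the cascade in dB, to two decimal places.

2.37 dB

Convert to linear (a loss of L dB is a gain of −L dB): F_i = 10^(NF_i/10), G_i = 10^(G_i,dB/10)
  Stage 1: F_1 = 10^(2.09/10) = 1.618, G_1 = 10^(16.7/10) = 46.77
  Stage 2: F_2 = 10^(7.80/10) = 6.026, G_2 = 10^(−5.82/10) = 0.2618
Friis cascade:
  F = 1.618 + (6.026 − 1)/46.77 = 1.726
NF = 10 log₁₀(1.726) = 2.37 dB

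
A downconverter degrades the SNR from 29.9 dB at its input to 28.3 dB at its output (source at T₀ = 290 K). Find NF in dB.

NF (dB) = SNR_in(dB) − SNR_out(dB) when the source is at T₀
NF = 29.9 − 28.3 = 1.6 dB

1.6 dB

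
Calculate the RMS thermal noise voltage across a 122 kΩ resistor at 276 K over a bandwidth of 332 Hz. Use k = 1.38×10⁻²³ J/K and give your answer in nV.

786 nV

V_n = √(4kTRB)
4kTRB = 4 × 1.38×10⁻²³ × 276 × 1.22×10⁵ × 3.32×10² = 6.17×10⁻¹³ V²
V_n = √(6.17×10⁻¹³) = 7.86×10⁻⁷ V = 786 nV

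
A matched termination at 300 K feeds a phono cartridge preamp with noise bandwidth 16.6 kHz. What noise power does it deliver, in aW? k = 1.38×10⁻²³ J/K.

P_n = kTB = 1.38×10⁻²³ × 300 × 1.66×10⁴ = 6.87×10⁻¹⁷ W = 68.7 aW

68.7 aW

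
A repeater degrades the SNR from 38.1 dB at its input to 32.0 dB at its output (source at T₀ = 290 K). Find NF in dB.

NF (dB) = SNR_in(dB) − SNR_out(dB) when the source is at T₀
NF = 38.1 − 32.0 = 6.1 dB

6.1 dB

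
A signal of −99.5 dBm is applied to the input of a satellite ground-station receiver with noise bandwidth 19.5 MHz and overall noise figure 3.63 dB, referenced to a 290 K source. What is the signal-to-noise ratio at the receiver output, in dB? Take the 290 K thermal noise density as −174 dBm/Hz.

−2.0 dB

Noise floor: N = −174 + 10 log₁₀(B) + NF
10 log₁₀(1.95×10⁷) = 72.9 dB
N = −174 + 72.9 + 3.63 = −97.47 dBm
SNR = P_sig − N = −99.5 − (−97.47) = −2.03 dB → −2.0 dB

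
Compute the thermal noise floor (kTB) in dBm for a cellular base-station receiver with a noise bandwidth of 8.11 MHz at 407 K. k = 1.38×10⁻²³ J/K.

P_n = kTB = 1.38×10⁻²³ × 407 × 8.11×10⁶ = 4.56×10⁻¹⁴ W
In dBm: 10 log₁₀(4.56×10⁻¹⁴ / 10⁻³) = −103.4 dBm

−103.4 dBm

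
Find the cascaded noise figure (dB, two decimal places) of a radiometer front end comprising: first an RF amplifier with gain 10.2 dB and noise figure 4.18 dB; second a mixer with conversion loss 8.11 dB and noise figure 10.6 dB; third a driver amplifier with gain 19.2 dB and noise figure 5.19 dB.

7.03 dB

Convert to linear (a loss of L dB is a gain of −L dB): F_i = 10^(NF_i/10), G_i = 10^(G_i,dB/10)
  Stage 1: F_1 = 10^(4.18/10) = 2.618, G_1 = 10^(10.2/10) = 10.47
  Stage 2: F_2 = 10^(10.6/10) = 11.48, G_2 = 10^(−8.11/10) = 0.1545
  Stage 3: F_3 = 10^(5.19/10) = 3.304, G_3 = 10^(19.2/10) = 83.18
Friis cascade:
  F = 2.618 + (11.48 − 1)/10.47 + (3.304 − 1)/1.618 = 5.043
NF = 10 log₁₀(5.043) = 7.03 dB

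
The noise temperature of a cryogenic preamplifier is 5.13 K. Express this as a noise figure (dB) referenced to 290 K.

F = 1 + T_e/T₀ = 1 + 5.13/290 = 1.01769
NF = 10 log₁₀(1.01769) = 0.076 dB

0.076 dB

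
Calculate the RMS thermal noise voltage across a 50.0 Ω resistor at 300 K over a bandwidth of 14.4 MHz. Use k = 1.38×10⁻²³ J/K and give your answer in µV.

3.45 µV

V_n = √(4kTRB)
4kTRB = 4 × 1.38×10⁻²³ × 300 × 5.00×10¹ × 1.44×10⁷ = 1.19×10⁻¹¹ V²
V_n = √(1.19×10⁻¹¹) = 3.45×10⁻⁶ V = 3.45 µV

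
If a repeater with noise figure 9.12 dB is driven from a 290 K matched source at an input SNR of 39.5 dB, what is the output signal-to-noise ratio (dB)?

30.38 dB

By definition F = SNR_in/SNR_out, so in dB: SNR_out = SNR_in − NF
SNR_out = 39.5 − 9.12 = 30.38 dB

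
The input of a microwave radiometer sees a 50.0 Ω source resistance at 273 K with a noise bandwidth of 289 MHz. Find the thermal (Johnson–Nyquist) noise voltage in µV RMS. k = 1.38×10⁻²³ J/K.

V_n = √(4kTRB)
4kTRB = 4 × 1.38×10⁻²³ × 273 × 5.00×10¹ × 2.89×10⁸ = 2.18×10⁻¹⁰ V²
V_n = √(2.18×10⁻¹⁰) = 1.48×10⁻⁵ V = 14.8 µV

14.8 µV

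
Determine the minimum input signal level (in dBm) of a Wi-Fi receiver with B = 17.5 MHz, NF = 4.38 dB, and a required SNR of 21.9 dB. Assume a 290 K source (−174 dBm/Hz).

Sensitivity = −174 + 10 log₁₀(B) + NF + SNR_min
= −174 + 72.43 + 4.38 + 21.9
= −75.29 dBm → −75.3 dBm

−75.3 dBm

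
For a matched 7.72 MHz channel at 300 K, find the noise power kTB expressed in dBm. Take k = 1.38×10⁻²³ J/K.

P_n = kTB = 1.38×10⁻²³ × 300 × 7.72×10⁶ = 3.20×10⁻¹⁴ W
In dBm: 10 log₁₀(3.20×10⁻¹⁴ / 10⁻³) = −105.0 dBm

−105.0 dBm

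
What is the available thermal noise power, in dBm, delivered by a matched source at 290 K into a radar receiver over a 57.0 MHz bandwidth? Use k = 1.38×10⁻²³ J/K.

P_n = kTB = 1.38×10⁻²³ × 290 × 5.70×10⁷ = 2.28×10⁻¹³ W
In dBm: 10 log₁₀(2.28×10⁻¹³ / 10⁻³) = −96.4 dBm

−96.4 dBm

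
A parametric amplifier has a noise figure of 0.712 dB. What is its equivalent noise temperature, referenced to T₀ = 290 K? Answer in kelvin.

51.7 K

F = 10^(0.712/10) = 1.17815
T_e = (F − 1)·T₀ = (1.17815 − 1) × 290 = 51.7 K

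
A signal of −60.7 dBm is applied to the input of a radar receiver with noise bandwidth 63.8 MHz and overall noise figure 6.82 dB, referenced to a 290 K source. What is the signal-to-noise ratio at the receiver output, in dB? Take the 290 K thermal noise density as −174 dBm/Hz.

Noise floor: N = −174 + 10 log₁₀(B) + NF
10 log₁₀(6.38×10⁷) = 78.05 dB
N = −174 + 78.05 + 6.82 = −89.13 dBm
SNR = P_sig − N = −60.7 − (−89.13) = 28.43 dB → 28.4 dB

28.4 dB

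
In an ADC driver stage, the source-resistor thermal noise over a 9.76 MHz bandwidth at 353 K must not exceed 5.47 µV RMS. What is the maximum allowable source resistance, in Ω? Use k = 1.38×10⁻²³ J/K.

157 Ω

Johnson–Nyquist: V_n = √(4kTRB) ⇒ R = V_n² / (4kTB)
4kTB = 4 × 1.38×10⁻²³ × 353 × 9.76×10⁶ = 1.90×10⁻¹³
R = (5.47×10⁻⁶)² / 1.90×10⁻¹³ = 1.57×10² Ω = 157 Ω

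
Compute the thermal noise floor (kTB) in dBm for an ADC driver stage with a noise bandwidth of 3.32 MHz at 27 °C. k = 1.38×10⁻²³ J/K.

−108.6 dBm

T = 27 °C + 273.15 = 300.15 K
P_n = kTB = 1.38×10⁻²³ × 300.15 × 3.32×10⁶ = 1.38×10⁻¹⁴ W
In dBm: 10 log₁₀(1.38×10⁻¹⁴ / 10⁻³) = −108.6 dBm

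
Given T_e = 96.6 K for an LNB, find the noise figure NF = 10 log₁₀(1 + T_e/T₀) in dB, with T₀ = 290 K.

F = 1 + T_e/T₀ = 1 + 96.6/290 = 1.3331
NF = 10 log₁₀(1.3331) = 1.25 dB

1.25 dB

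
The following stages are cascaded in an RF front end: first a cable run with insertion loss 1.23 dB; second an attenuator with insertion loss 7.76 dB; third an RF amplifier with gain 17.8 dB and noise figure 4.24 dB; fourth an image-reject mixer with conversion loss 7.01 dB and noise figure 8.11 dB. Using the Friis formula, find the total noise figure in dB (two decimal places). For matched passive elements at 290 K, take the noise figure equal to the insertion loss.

13.38 dB

Convert to linear (a loss of L dB is a gain of −L dB): F_i = 10^(NF_i/10), G_i = 10^(G_i,dB/10)
  Stage 1: F_1 = 10^(1.23/10) = 1.327, G_1 = 10^(−1.23/10) = 0.7534
  Stage 2: F_2 = 10^(7.76/10) = 5.970, G_2 = 10^(−7.76/10) = 0.1675
  Stage 3: F_3 = 10^(4.24/10) = 2.655, G_3 = 10^(17.8/10) = 60.26
  Stage 4: F_4 = 10^(8.11/10) = 6.471, G_4 = 10^(−7.01/10) = 0.1991
Friis cascade:
  F = 1.327 + (5.970 − 1)/0.7534 + (2.655 − 1)/0.1262 + (6.471 − 1)/7.603 = 21.76
NF = 10 log₁₀(21.76) = 13.38 dB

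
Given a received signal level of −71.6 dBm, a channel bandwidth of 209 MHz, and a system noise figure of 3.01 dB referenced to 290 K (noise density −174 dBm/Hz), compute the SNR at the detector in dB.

16.2 dB

Noise floor: N = −174 + 10 log₁₀(B) + NF
10 log₁₀(2.09×10⁸) = 83.2 dB
N = −174 + 83.2 + 3.01 = −87.79 dBm
SNR = P_sig − N = −71.6 − (−87.79) = 16.19 dB → 16.2 dB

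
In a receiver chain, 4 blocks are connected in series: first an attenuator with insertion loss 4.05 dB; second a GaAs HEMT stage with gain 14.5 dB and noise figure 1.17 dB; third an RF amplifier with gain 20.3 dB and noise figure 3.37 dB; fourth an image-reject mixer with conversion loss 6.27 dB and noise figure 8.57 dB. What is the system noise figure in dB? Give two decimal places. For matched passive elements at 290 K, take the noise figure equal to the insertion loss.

Convert to linear (a loss of L dB is a gain of −L dB): F_i = 10^(NF_i/10), G_i = 10^(G_i,dB/10)
  Stage 1: F_1 = 10^(4.05/10) = 2.541, G_1 = 10^(−4.05/10) = 0.3936
  Stage 2: F_2 = 10^(1.17/10) = 1.309, G_2 = 10^(14.5/10) = 28.18
  Stage 3: F_3 = 10^(3.37/10) = 2.173, G_3 = 10^(20.3/10) = 107.2
  Stage 4: F_4 = 10^(8.57/10) = 7.194, G_4 = 10^(−6.27/10) = 0.2360
Friis cascade:
  F = 2.541 + (1.309 − 1)/0.3936 + (2.173 − 1)/11.09 + (7.194 − 1)/1189 = 3.438
NF = 10 log₁₀(3.438) = 5.36 dB

5.36 dB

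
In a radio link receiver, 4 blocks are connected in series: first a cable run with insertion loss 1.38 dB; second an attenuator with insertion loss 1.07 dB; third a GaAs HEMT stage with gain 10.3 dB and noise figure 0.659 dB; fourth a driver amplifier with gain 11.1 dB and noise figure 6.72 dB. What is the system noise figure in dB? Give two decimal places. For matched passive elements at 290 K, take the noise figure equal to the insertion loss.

Convert to linear (a loss of L dB is a gain of −L dB): F_i = 10^(NF_i/10), G_i = 10^(G_i,dB/10)
  Stage 1: F_1 = 10^(1.38/10) = 1.374, G_1 = 10^(−1.38/10) = 0.7278
  Stage 2: F_2 = 10^(1.07/10) = 1.279, G_2 = 10^(−1.07/10) = 0.7816
  Stage 3: F_3 = 10^(0.659/10) = 1.164, G_3 = 10^(10.3/10) = 10.72
  Stage 4: F_4 = 10^(6.72/10) = 4.699, G_4 = 10^(11.1/10) = 12.88
Friis cascade:
  F = 1.374 + (1.279 − 1)/0.7278 + (1.164 − 1)/0.5689 + (4.699 − 1)/6.095 = 2.653
NF = 10 log₁₀(2.653) = 4.24 dB

4.24 dB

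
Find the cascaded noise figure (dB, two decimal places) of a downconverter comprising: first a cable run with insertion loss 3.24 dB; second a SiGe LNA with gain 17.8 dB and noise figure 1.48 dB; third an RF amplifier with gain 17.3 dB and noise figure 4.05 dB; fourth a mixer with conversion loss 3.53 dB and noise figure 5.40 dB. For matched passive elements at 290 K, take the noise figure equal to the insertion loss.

4.80 dB

Convert to linear (a loss of L dB is a gain of −L dB): F_i = 10^(NF_i/10), G_i = 10^(G_i,dB/10)
  Stage 1: F_1 = 10^(3.24/10) = 2.109, G_1 = 10^(−3.24/10) = 0.4742
  Stage 2: F_2 = 10^(1.48/10) = 1.406, G_2 = 10^(17.8/10) = 60.26
  Stage 3: F_3 = 10^(4.05/10) = 2.541, G_3 = 10^(17.3/10) = 53.70
  Stage 4: F_4 = 10^(5.40/10) = 3.467, G_4 = 10^(−3.53/10) = 0.4436
Friis cascade:
  F = 2.109 + (1.406 − 1)/0.4742 + (2.541 − 1)/28.58 + (3.467 − 1)/1535 = 3.020
NF = 10 log₁₀(3.020) = 4.80 dB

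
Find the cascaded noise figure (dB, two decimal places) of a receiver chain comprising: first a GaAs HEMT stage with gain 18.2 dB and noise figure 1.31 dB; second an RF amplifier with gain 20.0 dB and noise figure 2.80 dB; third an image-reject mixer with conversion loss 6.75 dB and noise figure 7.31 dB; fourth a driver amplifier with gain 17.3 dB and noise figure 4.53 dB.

Convert to linear (a loss of L dB is a gain of −L dB): F_i = 10^(NF_i/10), G_i = 10^(G_i,dB/10)
  Stage 1: F_1 = 10^(1.31/10) = 1.352, G_1 = 10^(18.2/10) = 66.07
  Stage 2: F_2 = 10^(2.80/10) = 1.905, G_2 = 10^(20.0/10) = 100.0
  Stage 3: F_3 = 10^(7.31/10) = 5.383, G_3 = 10^(−6.75/10) = 0.2113
  Stage 4: F_4 = 10^(4.53/10) = 2.838, G_4 = 10^(17.3/10) = 53.70
Friis cascade:
  F = 1.352 + (1.905 − 1)/66.07 + (5.383 − 1)/6607 + (2.838 − 1)/1396 = 1.368
NF = 10 log₁₀(1.368) = 1.36 dB

1.36 dB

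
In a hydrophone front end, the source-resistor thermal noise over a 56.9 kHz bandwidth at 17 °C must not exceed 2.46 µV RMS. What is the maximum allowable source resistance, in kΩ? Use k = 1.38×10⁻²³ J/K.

T = 17 °C + 273.15 = 290.15 K
Johnson–Nyquist: V_n = √(4kTRB) ⇒ R = V_n² / (4kTB)
4kTB = 4 × 1.38×10⁻²³ × 290.15 × 5.69×10⁴ = 9.11×10⁻¹⁶
R = (2.46×10⁻⁶)² / 9.11×10⁻¹⁶ = 6.64×10³ Ω = 6.64 kΩ

6.64 kΩ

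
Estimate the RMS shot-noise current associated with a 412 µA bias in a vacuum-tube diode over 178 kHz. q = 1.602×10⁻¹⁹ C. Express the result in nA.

I_n = √(2qI·B)
2qI·B = 2 × 1.602×10⁻¹⁹ × 4.12×10⁻⁴ × 1.78×10⁵ = 2.35×10⁻¹⁷ A²
I_n = √(2.35×10⁻¹⁷) = 4.85×10⁻⁹ A = 4.85 nA

4.85 nA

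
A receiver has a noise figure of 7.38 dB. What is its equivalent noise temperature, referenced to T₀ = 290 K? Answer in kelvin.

1296 K

F = 10^(7.38/10) = 5.47016
T_e = (F − 1)·T₀ = (5.47016 − 1) × 290 = 1296 K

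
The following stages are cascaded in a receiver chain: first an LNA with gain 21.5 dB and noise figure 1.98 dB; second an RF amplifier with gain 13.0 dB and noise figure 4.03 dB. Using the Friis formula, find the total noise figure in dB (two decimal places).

Convert to linear (a loss of L dB is a gain of −L dB): F_i = 10^(NF_i/10), G_i = 10^(G_i,dB/10)
  Stage 1: F_1 = 10^(1.98/10) = 1.578, G_1 = 10^(21.5/10) = 141.3
  Stage 2: F_2 = 10^(4.03/10) = 2.529, G_2 = 10^(13.0/10) = 19.95
Friis cascade:
  F = 1.578 + (2.529 − 1)/141.3 = 1.588
NF = 10 log₁₀(1.588) = 2.01 dB

2.01 dB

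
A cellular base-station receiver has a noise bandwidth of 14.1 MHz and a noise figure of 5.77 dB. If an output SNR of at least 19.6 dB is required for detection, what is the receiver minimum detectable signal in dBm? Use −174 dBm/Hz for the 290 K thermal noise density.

−77.1 dBm

Sensitivity = −174 + 10 log₁₀(B) + NF + SNR_min
= −174 + 71.49 + 5.77 + 19.6
= −77.14 dBm → −77.1 dBm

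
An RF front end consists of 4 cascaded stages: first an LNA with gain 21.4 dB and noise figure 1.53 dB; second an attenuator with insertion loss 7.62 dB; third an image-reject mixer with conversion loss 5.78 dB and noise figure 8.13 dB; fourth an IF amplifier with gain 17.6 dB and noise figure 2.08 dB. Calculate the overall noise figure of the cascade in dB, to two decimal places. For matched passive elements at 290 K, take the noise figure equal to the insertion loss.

Convert to linear (a loss of L dB is a gain of −L dB): F_i = 10^(NF_i/10), G_i = 10^(G_i,dB/10)
  Stage 1: F_1 = 10^(1.53/10) = 1.422, G_1 = 10^(21.4/10) = 138.0
  Stage 2: F_2 = 10^(7.62/10) = 5.781, G_2 = 10^(−7.62/10) = 0.1730
  Stage 3: F_3 = 10^(8.13/10) = 6.501, G_3 = 10^(−5.78/10) = 0.2642
  Stage 4: F_4 = 10^(2.08/10) = 1.614, G_4 = 10^(17.6/10) = 57.54
Friis cascade:
  F = 1.422 + (5.781 − 1)/138.0 + (6.501 − 1)/23.88 + (1.614 − 1)/6.310 = 1.785
NF = 10 log₁₀(1.785) = 2.52 dB

2.52 dB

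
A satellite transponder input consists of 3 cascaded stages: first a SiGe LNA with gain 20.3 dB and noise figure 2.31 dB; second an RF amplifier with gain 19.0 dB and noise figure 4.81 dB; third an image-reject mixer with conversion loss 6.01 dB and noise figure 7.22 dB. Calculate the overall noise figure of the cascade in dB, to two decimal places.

Convert to linear (a loss of L dB is a gain of −L dB): F_i = 10^(NF_i/10), G_i = 10^(G_i,dB/10)
  Stage 1: F_1 = 10^(2.31/10) = 1.702, G_1 = 10^(20.3/10) = 107.2
  Stage 2: F_2 = 10^(4.81/10) = 3.027, G_2 = 10^(19.0/10) = 79.43
  Stage 3: F_3 = 10^(7.22/10) = 5.272, G_3 = 10^(−6.01/10) = 0.2506
Friis cascade:
  F = 1.702 + (3.027 − 1)/107.2 + (5.272 − 1)/8511 = 1.722
NF = 10 log₁₀(1.722) = 2.36 dB

2.36 dB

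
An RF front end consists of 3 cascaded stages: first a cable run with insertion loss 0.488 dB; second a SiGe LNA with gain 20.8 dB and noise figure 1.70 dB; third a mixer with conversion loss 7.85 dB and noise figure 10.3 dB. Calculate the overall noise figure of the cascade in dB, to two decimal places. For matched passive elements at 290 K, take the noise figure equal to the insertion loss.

Convert to linear (a loss of L dB is a gain of −L dB): F_i = 10^(NF_i/10), G_i = 10^(G_i,dB/10)
  Stage 1: F_1 = 10^(0.488/10) = 1.119, G_1 = 10^(−0.488/10) = 0.8937
  Stage 2: F_2 = 10^(1.70/10) = 1.479, G_2 = 10^(20.8/10) = 120.2
  Stage 3: F_3 = 10^(10.3/10) = 10.72, G_3 = 10^(−7.85/10) = 0.1641
Friis cascade:
  F = 1.119 + (1.479 − 1)/0.8937 + (10.72 − 1)/107.4 = 1.745
NF = 10 log₁₀(1.745) = 2.42 dB

2.42 dB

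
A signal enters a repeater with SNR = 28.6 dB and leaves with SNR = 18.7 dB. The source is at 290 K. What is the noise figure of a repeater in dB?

9.9 dB

NF (dB) = SNR_in(dB) − SNR_out(dB) when the source is at T₀
NF = 28.6 − 18.7 = 9.9 dB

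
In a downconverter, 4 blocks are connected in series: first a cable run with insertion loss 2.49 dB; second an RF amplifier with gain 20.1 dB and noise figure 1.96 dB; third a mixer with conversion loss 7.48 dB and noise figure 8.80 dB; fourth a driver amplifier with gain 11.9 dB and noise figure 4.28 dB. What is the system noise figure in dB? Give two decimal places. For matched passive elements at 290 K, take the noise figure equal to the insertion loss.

Convert to linear (a loss of L dB is a gain of −L dB): F_i = 10^(NF_i/10), G_i = 10^(G_i,dB/10)
  Stage 1: F_1 = 10^(2.49/10) = 1.774, G_1 = 10^(−2.49/10) = 0.5636
  Stage 2: F_2 = 10^(1.96/10) = 1.570, G_2 = 10^(20.1/10) = 102.3
  Stage 3: F_3 = 10^(8.80/10) = 7.586, G_3 = 10^(−7.48/10) = 0.1786
  Stage 4: F_4 = 10^(4.28/10) = 2.679, G_4 = 10^(11.9/10) = 15.49
Friis cascade:
  F = 1.774 + (1.570 − 1)/0.5636 + (7.586 − 1)/57.68 + (2.679 − 1)/10.30 = 3.063
NF = 10 log₁₀(3.063) = 4.86 dB

4.86 dB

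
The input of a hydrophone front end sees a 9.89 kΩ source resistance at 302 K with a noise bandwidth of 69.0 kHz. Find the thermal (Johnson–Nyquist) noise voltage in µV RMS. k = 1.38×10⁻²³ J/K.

3.37 µV

V_n = √(4kTRB)
4kTRB = 4 × 1.38×10⁻²³ × 302 × 9.89×10³ × 6.90×10⁴ = 1.14×10⁻¹¹ V²
V_n = √(1.14×10⁻¹¹) = 3.37×10⁻⁶ V = 3.37 µV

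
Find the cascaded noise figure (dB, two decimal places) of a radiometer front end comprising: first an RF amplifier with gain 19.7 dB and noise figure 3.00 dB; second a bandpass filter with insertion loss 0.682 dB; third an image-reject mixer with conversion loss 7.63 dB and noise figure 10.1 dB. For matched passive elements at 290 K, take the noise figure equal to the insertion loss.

Convert to linear (a loss of L dB is a gain of −L dB): F_i = 10^(NF_i/10), G_i = 10^(G_i,dB/10)
  Stage 1: F_1 = 10^(3.00/10) = 1.995, G_1 = 10^(19.7/10) = 93.33
  Stage 2: F_2 = 10^(0.682/10) = 1.170, G_2 = 10^(−0.682/10) = 0.8547
  Stage 3: F_3 = 10^(10.1/10) = 10.23, G_3 = 10^(−7.63/10) = 0.1726
Friis cascade:
  F = 1.995 + (1.170 − 1)/93.33 + (10.23 − 1)/79.76 = 2.113
NF = 10 log₁₀(2.113) = 3.25 dB

3.25 dB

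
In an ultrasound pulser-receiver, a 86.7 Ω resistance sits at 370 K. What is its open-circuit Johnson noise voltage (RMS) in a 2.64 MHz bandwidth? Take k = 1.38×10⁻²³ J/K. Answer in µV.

2.16 µV

V_n = √(4kTRB)
4kTRB = 4 × 1.38×10⁻²³ × 370 × 8.67×10¹ × 2.64×10⁶ = 4.67×10⁻¹² V²
V_n = √(4.67×10⁻¹²) = 2.16×10⁻⁶ V = 2.16 µV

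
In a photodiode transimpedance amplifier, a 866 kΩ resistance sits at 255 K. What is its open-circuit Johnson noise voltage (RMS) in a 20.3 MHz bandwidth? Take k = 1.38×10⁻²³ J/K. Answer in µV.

V_n = √(4kTRB)
4kTRB = 4 × 1.38×10⁻²³ × 255 × 8.66×10⁵ × 2.03×10⁷ = 2.47×10⁻⁷ V²
V_n = √(2.47×10⁻⁷) = 4.97×10⁻⁴ V = 497 µV

497 µV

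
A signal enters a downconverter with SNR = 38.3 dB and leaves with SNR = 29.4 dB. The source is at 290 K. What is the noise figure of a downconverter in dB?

8.9 dB

NF (dB) = SNR_in(dB) − SNR_out(dB) when the source is at T₀
NF = 38.3 − 29.4 = 8.9 dB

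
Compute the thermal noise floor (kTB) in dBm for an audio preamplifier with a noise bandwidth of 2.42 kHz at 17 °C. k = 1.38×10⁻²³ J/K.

−140.1 dBm

T = 17 °C + 273.15 = 290.15 K
P_n = kTB = 1.38×10⁻²³ × 290.15 × 2.42×10³ = 9.69×10⁻¹⁸ W
In dBm: 10 log₁₀(9.69×10⁻¹⁸ / 10⁻³) = −140.1 dBm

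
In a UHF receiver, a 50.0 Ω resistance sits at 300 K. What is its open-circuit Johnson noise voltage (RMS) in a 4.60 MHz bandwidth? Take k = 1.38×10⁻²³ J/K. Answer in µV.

V_n = √(4kTRB)
4kTRB = 4 × 1.38×10⁻²³ × 300 × 5.00×10¹ × 4.60×10⁶ = 3.81×10⁻¹² V²
V_n = √(3.81×10⁻¹²) = 1.95×10⁻⁶ V = 1.95 µV

1.95 µV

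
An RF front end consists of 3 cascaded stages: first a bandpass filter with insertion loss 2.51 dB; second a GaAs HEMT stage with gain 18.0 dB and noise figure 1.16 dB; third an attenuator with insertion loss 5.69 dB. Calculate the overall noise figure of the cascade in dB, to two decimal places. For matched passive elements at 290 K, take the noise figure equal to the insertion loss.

Convert to linear (a loss of L dB is a gain of −L dB): F_i = 10^(NF_i/10), G_i = 10^(G_i,dB/10)
  Stage 1: F_1 = 10^(2.51/10) = 1.782, G_1 = 10^(−2.51/10) = 0.5610
  Stage 2: F_2 = 10^(1.16/10) = 1.306, G_2 = 10^(18.0/10) = 63.10
  Stage 3: F_3 = 10^(5.69/10) = 3.707, G_3 = 10^(−5.69/10) = 0.2698
Friis cascade:
  F = 1.782 + (1.306 − 1)/0.5610 + (3.707 − 1)/35.40 = 2.405
NF = 10 log₁₀(2.405) = 3.81 dB

3.81 dB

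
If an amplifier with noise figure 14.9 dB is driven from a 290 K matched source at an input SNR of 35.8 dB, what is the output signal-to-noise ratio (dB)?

By definition F = SNR_in/SNR_out, so in dB: SNR_out = SNR_in − NF
SNR_out = 35.8 − 14.9 = 20.9 dB

20.9 dB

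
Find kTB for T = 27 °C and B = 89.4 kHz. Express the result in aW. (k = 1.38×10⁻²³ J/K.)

T = 27 °C + 273.15 = 300.15 K
P_n = kTB = 1.38×10⁻²³ × 300.15 × 8.94×10⁴ = 3.70×10⁻¹⁶ W = 370 aW

370 aW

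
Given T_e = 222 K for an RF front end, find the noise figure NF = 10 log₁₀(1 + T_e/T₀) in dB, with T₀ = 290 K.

2.47 dB

F = 1 + T_e/T₀ = 1 + 222/290 = 1.76552
NF = 10 log₁₀(1.76552) = 2.47 dB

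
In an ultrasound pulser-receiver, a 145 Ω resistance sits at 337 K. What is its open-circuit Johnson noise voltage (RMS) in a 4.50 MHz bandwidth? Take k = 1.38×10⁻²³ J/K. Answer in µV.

V_n = √(4kTRB)
4kTRB = 4 × 1.38×10⁻²³ × 337 × 1.45×10² × 4.50×10⁶ = 1.21×10⁻¹¹ V²
V_n = √(1.21×10⁻¹¹) = 3.48×10⁻⁶ V = 3.48 µV

3.48 µV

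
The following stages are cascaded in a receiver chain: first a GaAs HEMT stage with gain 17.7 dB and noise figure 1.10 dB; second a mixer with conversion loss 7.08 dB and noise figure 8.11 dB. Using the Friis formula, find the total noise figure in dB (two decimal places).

Convert to linear (a loss of L dB is a gain of −L dB): F_i = 10^(NF_i/10), G_i = 10^(G_i,dB/10)
  Stage 1: F_1 = 10^(1.10/10) = 1.288, G_1 = 10^(17.7/10) = 58.88
  Stage 2: F_2 = 10^(8.11/10) = 6.471, G_2 = 10^(−7.08/10) = 0.1959
Friis cascade:
  F = 1.288 + (6.471 − 1)/58.88 = 1.381
NF = 10 log₁₀(1.381) = 1.40 dB

1.40 dB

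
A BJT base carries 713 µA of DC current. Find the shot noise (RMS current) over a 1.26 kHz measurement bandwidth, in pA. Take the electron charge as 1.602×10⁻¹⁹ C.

I_n = √(2qI·B)
2qI·B = 2 × 1.602×10⁻¹⁹ × 7.13×10⁻⁴ × 1.26×10³ = 2.88×10⁻¹⁹ A²
I_n = √(2.88×10⁻¹⁹) = 5.37×10⁻¹⁰ A = 537 pA

537 pA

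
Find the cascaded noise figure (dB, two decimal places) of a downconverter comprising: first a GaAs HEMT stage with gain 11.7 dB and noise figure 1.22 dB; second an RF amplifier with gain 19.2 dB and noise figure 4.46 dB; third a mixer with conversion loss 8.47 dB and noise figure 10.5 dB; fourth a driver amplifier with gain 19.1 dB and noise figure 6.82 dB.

1.69 dB

Convert to linear (a loss of L dB is a gain of −L dB): F_i = 10^(NF_i/10), G_i = 10^(G_i,dB/10)
  Stage 1: F_1 = 10^(1.22/10) = 1.324, G_1 = 10^(11.7/10) = 14.79
  Stage 2: F_2 = 10^(4.46/10) = 2.793, G_2 = 10^(19.2/10) = 83.18
  Stage 3: F_3 = 10^(10.5/10) = 11.22, G_3 = 10^(−8.47/10) = 0.1422
  Stage 4: F_4 = 10^(6.82/10) = 4.808, G_4 = 10^(19.1/10) = 81.28
Friis cascade:
  F = 1.324 + (2.793 − 1)/14.79 + (11.22 − 1)/1230 + (4.808 − 1)/175.0 = 1.476
NF = 10 log₁₀(1.476) = 1.69 dB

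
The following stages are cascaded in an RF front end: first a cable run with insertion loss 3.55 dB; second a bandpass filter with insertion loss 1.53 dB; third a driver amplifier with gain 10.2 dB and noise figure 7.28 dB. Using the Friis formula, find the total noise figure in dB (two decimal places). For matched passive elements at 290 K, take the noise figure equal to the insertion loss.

12.36 dB

Convert to linear (a loss of L dB is a gain of −L dB): F_i = 10^(NF_i/10), G_i = 10^(G_i,dB/10)
  Stage 1: F_1 = 10^(3.55/10) = 2.265, G_1 = 10^(−3.55/10) = 0.4416
  Stage 2: F_2 = 10^(1.53/10) = 1.422, G_2 = 10^(−1.53/10) = 0.7031
  Stage 3: F_3 = 10^(7.28/10) = 5.346, G_3 = 10^(10.2/10) = 10.47
Friis cascade:
  F = 2.265 + (1.422 − 1)/0.4416 + (5.346 − 1)/0.3105 = 17.22
NF = 10 log₁₀(17.22) = 12.36 dB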